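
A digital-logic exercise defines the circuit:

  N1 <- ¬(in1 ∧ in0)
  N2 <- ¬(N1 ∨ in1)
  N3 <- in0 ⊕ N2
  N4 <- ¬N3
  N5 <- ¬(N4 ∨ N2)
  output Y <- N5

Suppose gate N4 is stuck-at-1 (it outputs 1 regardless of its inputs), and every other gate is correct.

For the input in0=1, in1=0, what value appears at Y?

Propagate with N4 forced: N1=1, N2=0, N3=1, N4=1 [stuck-at-1], N5=0.
So Y = 0. (Without the fault it would be 1.)

0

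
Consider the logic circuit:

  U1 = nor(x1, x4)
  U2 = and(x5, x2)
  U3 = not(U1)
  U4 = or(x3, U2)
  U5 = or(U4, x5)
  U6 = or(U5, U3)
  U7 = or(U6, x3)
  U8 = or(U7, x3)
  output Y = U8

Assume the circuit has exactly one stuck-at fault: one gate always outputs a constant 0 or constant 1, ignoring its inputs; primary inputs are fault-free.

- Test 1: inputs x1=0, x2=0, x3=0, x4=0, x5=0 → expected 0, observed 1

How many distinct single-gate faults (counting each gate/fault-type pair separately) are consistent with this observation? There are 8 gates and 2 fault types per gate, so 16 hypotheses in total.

Fault-free: U1=1, U2=0, U3=0, U4=0, U5=0, U6=0, U7=0, U8=0 → 0. Observed 1.
  U1: stuck-at-0 ✓; others ✗
  U2: stuck-at-1 ✓; others ✗
  U3: stuck-at-1 ✓; others ✗
  U4: stuck-at-1 ✓; others ✗
  U5: stuck-at-1 ✓; others ✗
  U6: stuck-at-1 ✓; others ✗
  U7: stuck-at-1 ✓; others ✗
  U8: stuck-at-1 ✓; others ✗
Consistent faults: {U1 stuck-at-0, U2 stuck-at-1, U3 stuck-at-1, U4 stuck-at-1, U5 stuck-at-1, U6 stuck-at-1, U7 stuck-at-1, U8 stuck-at-1} — 8 in all.

8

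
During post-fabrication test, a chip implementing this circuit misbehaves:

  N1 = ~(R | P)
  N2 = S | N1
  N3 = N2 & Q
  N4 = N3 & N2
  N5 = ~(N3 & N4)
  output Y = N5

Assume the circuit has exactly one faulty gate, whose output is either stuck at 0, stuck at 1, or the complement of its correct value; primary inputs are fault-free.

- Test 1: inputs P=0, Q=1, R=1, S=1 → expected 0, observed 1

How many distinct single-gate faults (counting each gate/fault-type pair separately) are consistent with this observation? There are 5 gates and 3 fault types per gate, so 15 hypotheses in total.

Fault-free: N1=0, N2=1, N3=1, N4=1, N5=0 → 0. Observed 1.
  N1: none of the 3 fault types match ✗
  N2: stuck-at-0, inverted output ✓; others ✗
  N3: stuck-at-0, inverted output ✓; others ✗
  N4: stuck-at-0, inverted output ✓; others ✗
  N5: stuck-at-1, inverted output ✓; others ✗
Consistent faults: {N2 stuck-at-0, N2 inverted output, N3 stuck-at-0, N3 inverted output, N4 stuck-at-0, N4 inverted output, N5 stuck-at-1, N5 inverted output} — 8 in all.

8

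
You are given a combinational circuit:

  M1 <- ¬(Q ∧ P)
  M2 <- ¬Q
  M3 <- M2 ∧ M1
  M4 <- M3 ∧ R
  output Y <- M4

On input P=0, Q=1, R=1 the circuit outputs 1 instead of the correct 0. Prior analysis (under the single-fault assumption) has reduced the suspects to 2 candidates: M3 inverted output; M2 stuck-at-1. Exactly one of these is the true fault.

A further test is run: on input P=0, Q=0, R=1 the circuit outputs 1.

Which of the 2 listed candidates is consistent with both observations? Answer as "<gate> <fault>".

Evaluate each candidate on input P=0, Q=0, R=1:
  M3 inverted output: M1=1, M2=1, M3=0 [inverted output], M4=0 → 0 — eliminated
  M2 stuck-at-1: M1=1, M2=1 [stuck-at-1], M3=1, M4=1 → 1 — matches
Only M2 stuck-at-1 reproduces the observed 1.

M2 stuck-at-1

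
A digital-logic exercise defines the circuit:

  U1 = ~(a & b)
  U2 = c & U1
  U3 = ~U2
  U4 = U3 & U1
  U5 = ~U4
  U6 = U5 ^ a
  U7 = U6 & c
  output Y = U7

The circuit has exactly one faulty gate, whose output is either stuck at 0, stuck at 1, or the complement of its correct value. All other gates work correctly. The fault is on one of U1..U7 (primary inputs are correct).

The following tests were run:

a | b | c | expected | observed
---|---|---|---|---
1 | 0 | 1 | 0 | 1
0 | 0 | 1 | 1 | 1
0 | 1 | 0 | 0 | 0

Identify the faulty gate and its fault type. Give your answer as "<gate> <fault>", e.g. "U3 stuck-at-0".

Fault-free values for test 1 (a=1, b=0, c=1): U1=1, U2=1, U3=0, U4=0, U5=1, U6=0, U7=0, giving Y=0. Observed 1.
Test 1: faults giving observed 1 are {U2 stuck-at-0, U2 inverted output, U3 stuck-at-1, U3 inverted output, U4 stuck-at-1, U4 inverted output, U5 stuck-at-0, U5 inverted output, U6 stuck-at-1, U6 inverted output, U7 stuck-at-1, U7 inverted output}.
Test 2 (a=0, b=0, c=1): fault-free U1=1, U2=1, U3=0, U4=0, U5=1, U6=1, U7=1 → 1; observed 1. Eliminates U2 stuck-at-0, U2 inverted output, U3 stuck-at-1, U3 inverted output, U4 stuck-at-1, U4 inverted output, U5 stuck-at-0, U5 inverted output, U6 inverted output, U7 inverted output.
Test 3 (a=0, b=1, c=0): fault-free U1=1, U2=0, U3=1, U4=1, U5=0, U6=0, U7=0 → 0; observed 0. Eliminates U7 stuck-at-1.
Only U6 stuck-at-1 is consistent with every test.

U6 stuck-at-1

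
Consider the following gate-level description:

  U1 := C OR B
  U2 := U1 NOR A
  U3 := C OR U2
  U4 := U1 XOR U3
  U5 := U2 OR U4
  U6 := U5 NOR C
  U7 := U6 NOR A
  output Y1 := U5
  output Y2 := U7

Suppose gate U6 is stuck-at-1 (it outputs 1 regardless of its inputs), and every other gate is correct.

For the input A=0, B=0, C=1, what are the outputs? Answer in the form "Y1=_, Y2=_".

Y1=0, Y2=0

Propagate with U6 forced: U1=1, U2=0, U3=1, U4=0, U5=0, U6=1 [stuck-at-1], U7=0.
So the outputs are Y1=0, Y2=0. (Without the fault they would be Y1=0, Y2=1.)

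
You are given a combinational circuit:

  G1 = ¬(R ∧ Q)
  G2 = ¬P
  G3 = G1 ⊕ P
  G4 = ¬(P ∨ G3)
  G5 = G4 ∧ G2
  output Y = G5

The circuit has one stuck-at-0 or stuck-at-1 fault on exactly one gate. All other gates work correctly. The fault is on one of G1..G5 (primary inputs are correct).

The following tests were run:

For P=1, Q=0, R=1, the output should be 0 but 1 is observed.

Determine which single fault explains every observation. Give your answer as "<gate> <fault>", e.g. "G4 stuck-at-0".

Fault-free values for test 1 (P=1, Q=0, R=1): G1=1, G2=0, G3=0, G4=0, G5=0, giving Y=0. Observed 1.
Test 1: faults giving observed 1 are {G5 stuck-at-1}.
Only G5 stuck-at-1 is consistent with every test.

G5 stuck-at-1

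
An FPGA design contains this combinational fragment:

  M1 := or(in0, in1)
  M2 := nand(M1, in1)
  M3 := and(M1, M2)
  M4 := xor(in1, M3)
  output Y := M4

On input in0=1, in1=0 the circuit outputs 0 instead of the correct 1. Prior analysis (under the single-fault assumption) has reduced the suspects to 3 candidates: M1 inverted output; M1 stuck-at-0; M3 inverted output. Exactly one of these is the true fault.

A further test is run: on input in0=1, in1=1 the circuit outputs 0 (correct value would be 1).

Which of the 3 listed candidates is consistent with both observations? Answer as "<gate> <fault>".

Evaluate each candidate on input in0=1, in1=1:
  M1 inverted output: M1=0 [inverted output], M2=1, M3=0, M4=1 → 1 — eliminated
  M1 stuck-at-0: M1=0 [stuck-at-0], M2=1, M3=0, M4=1 → 1 — eliminated
  M3 inverted output: M1=1, M2=0, M3=1 [inverted output], M4=0 → 0 — matches
Only M3 inverted output reproduces the observed 0.

M3 inverted output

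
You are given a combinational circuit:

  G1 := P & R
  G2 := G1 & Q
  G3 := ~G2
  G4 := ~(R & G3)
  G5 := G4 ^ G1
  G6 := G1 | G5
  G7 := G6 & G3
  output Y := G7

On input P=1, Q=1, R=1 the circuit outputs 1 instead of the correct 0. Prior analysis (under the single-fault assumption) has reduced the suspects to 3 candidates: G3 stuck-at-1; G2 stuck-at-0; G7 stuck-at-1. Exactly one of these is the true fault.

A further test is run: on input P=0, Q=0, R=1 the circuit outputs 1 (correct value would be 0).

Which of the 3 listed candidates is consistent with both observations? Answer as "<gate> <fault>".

Evaluate each candidate on input P=0, Q=0, R=1:
  G3 stuck-at-1: G1=0, G2=0, G3=1 [stuck-at-1], G4=0, G5=0, G6=0, G7=0 → 0 — eliminated
  G2 stuck-at-0: G1=0, G2=0 [stuck-at-0], G3=1, G4=0, G5=0, G6=0, G7=0 → 0 — eliminated
  G7 stuck-at-1: G1=0, G2=0, G3=1, G4=0, G5=0, G6=0, G7=1 [stuck-at-1] → 1 — matches
Only G7 stuck-at-1 reproduces the observed 1.

G7 stuck-at-1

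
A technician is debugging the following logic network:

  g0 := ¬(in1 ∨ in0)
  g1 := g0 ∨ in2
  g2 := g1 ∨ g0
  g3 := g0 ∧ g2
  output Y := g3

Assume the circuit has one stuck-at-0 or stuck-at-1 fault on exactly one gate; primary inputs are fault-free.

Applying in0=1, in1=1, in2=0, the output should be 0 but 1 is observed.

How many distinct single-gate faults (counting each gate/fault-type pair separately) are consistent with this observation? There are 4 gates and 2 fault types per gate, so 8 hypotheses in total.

Fault-free: g0=0, g1=0, g2=0, g3=0 → 0. Observed 1.
  g0 stuck-at-0: output 0 ✗
  g0 stuck-at-1: output 1 ✓
  g1 stuck-at-0: output 0 ✗
  g1 stuck-at-1: output 0 ✗
  g2 stuck-at-0: output 0 ✗
  g2 stuck-at-1: output 0 ✗
  g3 stuck-at-0: output 0 ✗
  g3 stuck-at-1: output 1 ✓
Consistent faults: {g0 stuck-at-1, g3 stuck-at-1} — 2 in all.

2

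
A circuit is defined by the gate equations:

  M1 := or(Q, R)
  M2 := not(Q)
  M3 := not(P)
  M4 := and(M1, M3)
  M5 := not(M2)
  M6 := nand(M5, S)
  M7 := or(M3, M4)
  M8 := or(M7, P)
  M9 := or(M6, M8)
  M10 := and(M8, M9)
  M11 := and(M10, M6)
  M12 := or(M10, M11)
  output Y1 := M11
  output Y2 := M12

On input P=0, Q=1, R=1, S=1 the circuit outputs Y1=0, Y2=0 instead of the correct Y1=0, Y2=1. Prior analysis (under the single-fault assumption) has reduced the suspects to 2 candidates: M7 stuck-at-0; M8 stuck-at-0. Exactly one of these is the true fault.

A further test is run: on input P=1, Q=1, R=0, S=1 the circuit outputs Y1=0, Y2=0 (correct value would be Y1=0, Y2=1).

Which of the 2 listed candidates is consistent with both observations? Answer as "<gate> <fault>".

Evaluate each candidate on input P=1, Q=1, R=0, S=1:
  M7 stuck-at-0: M1=1, M2=0, M3=0, M4=0, M5=1, M6=0, M7=0 [stuck-at-0], M8=1, M9=1, M10=1, M11=0, M12=1 → Y1=0, Y2=1 — eliminated
  M8 stuck-at-0: M1=1, M2=0, M3=0, M4=0, M5=1, M6=0, M7=0, M8=0 [stuck-at-0], M9=0, M10=0, M11=0, M12=0 → Y1=0, Y2=0 — matches
Only M8 stuck-at-0 reproduces the observed Y1=0, Y2=0.

M8 stuck-at-0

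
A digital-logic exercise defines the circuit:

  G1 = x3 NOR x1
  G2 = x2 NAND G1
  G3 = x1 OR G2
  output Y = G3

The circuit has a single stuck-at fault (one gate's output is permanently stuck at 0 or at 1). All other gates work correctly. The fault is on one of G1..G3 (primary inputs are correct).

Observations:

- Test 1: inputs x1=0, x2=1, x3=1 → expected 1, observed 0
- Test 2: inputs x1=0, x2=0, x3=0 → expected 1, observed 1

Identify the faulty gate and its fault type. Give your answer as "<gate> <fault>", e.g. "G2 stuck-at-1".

Fault-free values for test 1 (x1=0, x2=1, x3=1): G1=0, G2=1, G3=1, giving Y=1. Observed 0.
Test 1: faults giving observed 0 are {G1 stuck-at-1, G2 stuck-at-0, G3 stuck-at-0}.
Test 2 (x1=0, x2=0, x3=0): fault-free G1=1, G2=1, G3=1 → 1; observed 1. Eliminates G2 stuck-at-0, G3 stuck-at-0.
Only G1 stuck-at-1 is consistent with every test.

G1 stuck-at-1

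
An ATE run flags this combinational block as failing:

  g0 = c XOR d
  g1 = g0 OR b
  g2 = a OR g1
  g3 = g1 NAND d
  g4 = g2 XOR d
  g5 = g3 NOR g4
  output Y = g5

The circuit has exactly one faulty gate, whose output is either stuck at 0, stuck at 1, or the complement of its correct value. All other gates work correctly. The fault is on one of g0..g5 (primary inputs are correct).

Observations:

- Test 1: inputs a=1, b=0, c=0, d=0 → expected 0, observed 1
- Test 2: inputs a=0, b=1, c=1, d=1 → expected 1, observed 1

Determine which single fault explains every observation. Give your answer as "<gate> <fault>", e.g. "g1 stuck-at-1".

Fault-free values for test 1 (a=1, b=0, c=0, d=0): g0=0, g1=0, g2=1, g3=1, g4=1, g5=0, giving Y=0. Observed 1.
Test 1: faults giving observed 1 are {g5 stuck-at-1, g5 inverted output}.
Test 2 (a=0, b=1, c=1, d=1): fault-free g0=0, g1=1, g2=1, g3=0, g4=0, g5=1 → 1; observed 1. Eliminates g5 inverted output.
Only g5 stuck-at-1 is consistent with every test.

g5 stuck-at-1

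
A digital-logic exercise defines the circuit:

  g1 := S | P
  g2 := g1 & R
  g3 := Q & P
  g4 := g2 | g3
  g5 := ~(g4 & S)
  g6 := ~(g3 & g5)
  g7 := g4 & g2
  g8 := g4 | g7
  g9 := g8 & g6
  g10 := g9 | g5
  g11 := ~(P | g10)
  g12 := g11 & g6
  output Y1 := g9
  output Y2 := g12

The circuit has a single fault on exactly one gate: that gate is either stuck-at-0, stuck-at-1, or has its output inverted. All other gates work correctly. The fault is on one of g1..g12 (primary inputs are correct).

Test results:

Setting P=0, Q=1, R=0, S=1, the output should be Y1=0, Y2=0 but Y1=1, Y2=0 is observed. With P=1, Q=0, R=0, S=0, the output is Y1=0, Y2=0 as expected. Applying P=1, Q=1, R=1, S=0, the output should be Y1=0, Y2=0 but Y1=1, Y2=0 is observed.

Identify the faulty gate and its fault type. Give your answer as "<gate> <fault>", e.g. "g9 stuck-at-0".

g3 inverted output

Fault-free values for test 1 (P=0, Q=1, R=0, S=1): g1=1, g2=0, g3=0, g4=0, g5=1, g6=1, g7=0, g8=0, g9=0, g10=1, g11=0, g12=0, giving Y1=0, Y2=0. Observed Y1=1, Y2=0.
Test 1: faults giving observed Y1=1, Y2=0 are {g2 stuck-at-1, g2 inverted output, g3 stuck-at-1, g3 inverted output, g4 stuck-at-1, g4 inverted output, g7 stuck-at-1, g7 inverted output, g8 stuck-at-1, g8 inverted output, g9 stuck-at-1, g9 inverted output}.
Test 2 (P=1, Q=0, R=0, S=0): fault-free g1=1, g2=0, g3=0, g4=0, g5=1, g6=1, g7=0, g8=0, g9=0, g10=1, g11=0, g12=0 → Y1=0, Y2=0; observed Y1=0, Y2=0. Eliminates g2 stuck-at-1, g2 inverted output, g4 stuck-at-1, g4 inverted output, g7 stuck-at-1, g7 inverted output, g8 stuck-at-1, g8 inverted output, g9 stuck-at-1, g9 inverted output.
Test 3 (P=1, Q=1, R=1, S=0): fault-free g1=1, g2=1, g3=1, g4=1, g5=1, g6=0, g7=1, g8=1, g9=0, g10=1, g11=0, g12=0 → Y1=0, Y2=0; observed Y1=1, Y2=0. Eliminates g3 stuck-at-1.
Only g3 inverted output is consistent with every test.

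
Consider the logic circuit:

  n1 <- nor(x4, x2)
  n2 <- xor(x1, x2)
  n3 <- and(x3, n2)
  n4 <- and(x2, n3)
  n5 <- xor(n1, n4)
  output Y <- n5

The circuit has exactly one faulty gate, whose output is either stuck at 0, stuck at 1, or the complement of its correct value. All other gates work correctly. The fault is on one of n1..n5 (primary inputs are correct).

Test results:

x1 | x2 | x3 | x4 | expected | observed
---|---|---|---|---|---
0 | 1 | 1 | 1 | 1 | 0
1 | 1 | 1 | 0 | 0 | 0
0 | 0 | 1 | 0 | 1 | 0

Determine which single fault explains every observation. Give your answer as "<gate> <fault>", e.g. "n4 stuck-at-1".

n5 stuck-at-0

Fault-free values for test 1 (x1=0, x2=1, x3=1, x4=1): n1=0, n2=1, n3=1, n4=1, n5=1, giving Y=1. Observed 0.
Test 1: faults giving observed 0 are {n1 stuck-at-1, n1 inverted output, n2 stuck-at-0, n2 inverted output, n3 stuck-at-0, n3 inverted output, n4 stuck-at-0, n4 inverted output, n5 stuck-at-0, n5 inverted output}.
Test 2 (x1=1, x2=1, x3=1, x4=0): fault-free n1=0, n2=0, n3=0, n4=0, n5=0 → 0; observed 0. Eliminates n1 stuck-at-1, n1 inverted output, n2 inverted output, n3 inverted output, n4 inverted output, n5 inverted output.
Test 3 (x1=0, x2=0, x3=1, x4=0): fault-free n1=1, n2=0, n3=0, n4=0, n5=1 → 1; observed 0. Eliminates n2 stuck-at-0, n3 stuck-at-0, n4 stuck-at-0.
Only n5 stuck-at-0 is consistent with every test.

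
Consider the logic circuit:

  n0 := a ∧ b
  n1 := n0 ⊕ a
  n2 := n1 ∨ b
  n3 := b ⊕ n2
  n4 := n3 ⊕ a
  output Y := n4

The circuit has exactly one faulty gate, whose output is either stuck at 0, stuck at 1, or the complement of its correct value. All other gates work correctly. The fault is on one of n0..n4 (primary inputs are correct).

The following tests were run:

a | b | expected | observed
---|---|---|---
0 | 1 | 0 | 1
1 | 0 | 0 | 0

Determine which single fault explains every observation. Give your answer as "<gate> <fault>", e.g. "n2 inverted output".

n3 stuck-at-1

Fault-free values for test 1 (a=0, b=1): n0=0, n1=0, n2=1, n3=0, n4=0, giving Y=0. Observed 1.
Test 1: faults giving observed 1 are {n2 stuck-at-0, n2 inverted output, n3 stuck-at-1, n3 inverted output, n4 stuck-at-1, n4 inverted output}.
Test 2 (a=1, b=0): fault-free n0=0, n1=1, n2=1, n3=1, n4=0 → 0; observed 0. Eliminates n2 stuck-at-0, n2 inverted output, n3 inverted output, n4 stuck-at-1, n4 inverted output.
Only n3 stuck-at-1 is consistent with every test.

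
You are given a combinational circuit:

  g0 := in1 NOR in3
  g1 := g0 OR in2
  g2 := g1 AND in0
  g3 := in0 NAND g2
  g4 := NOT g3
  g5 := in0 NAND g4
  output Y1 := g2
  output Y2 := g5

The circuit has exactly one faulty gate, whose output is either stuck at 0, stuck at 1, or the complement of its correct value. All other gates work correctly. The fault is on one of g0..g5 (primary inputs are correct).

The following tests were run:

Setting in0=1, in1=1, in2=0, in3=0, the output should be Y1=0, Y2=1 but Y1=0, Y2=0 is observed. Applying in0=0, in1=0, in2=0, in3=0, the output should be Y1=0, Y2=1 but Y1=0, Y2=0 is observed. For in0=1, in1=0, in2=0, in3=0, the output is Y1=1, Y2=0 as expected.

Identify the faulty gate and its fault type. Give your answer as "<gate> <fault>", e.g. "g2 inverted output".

Fault-free values for test 1 (in0=1, in1=1, in2=0, in3=0): g0=0, g1=0, g2=0, g3=1, g4=0, g5=1, giving Y1=0, Y2=1. Observed Y1=0, Y2=0.
Test 1: faults giving observed Y1=0, Y2=0 are {g3 stuck-at-0, g3 inverted output, g4 stuck-at-1, g4 inverted output, g5 stuck-at-0, g5 inverted output}.
Test 2 (in0=0, in1=0, in2=0, in3=0): fault-free g0=1, g1=1, g2=0, g3=1, g4=0, g5=1 → Y1=0, Y2=1; observed Y1=0, Y2=0. Eliminates g3 stuck-at-0, g3 inverted output, g4 stuck-at-1, g4 inverted output.
Test 3 (in0=1, in1=0, in2=0, in3=0): fault-free g0=1, g1=1, g2=1, g3=0, g4=1, g5=0 → Y1=1, Y2=0; observed Y1=1, Y2=0. Eliminates g5 inverted output.
Only g5 stuck-at-0 is consistent with every test.

g5 stuck-at-0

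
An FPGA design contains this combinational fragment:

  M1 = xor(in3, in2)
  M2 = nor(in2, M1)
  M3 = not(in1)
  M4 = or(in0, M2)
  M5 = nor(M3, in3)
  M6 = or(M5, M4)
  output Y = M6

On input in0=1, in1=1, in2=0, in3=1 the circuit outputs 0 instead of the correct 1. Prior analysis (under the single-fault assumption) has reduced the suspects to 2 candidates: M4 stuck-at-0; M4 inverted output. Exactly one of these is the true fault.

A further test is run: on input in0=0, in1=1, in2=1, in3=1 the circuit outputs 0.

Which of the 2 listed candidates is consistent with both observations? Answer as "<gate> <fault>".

M4 stuck-at-0

Evaluate each candidate on input in0=0, in1=1, in2=1, in3=1:
  M4 stuck-at-0: M1=0, M2=0, M3=0, M4=0 [stuck-at-0], M5=0, M6=0 → 0 — matches
  M4 inverted output: M1=0, M2=0, M3=0, M4=1 [inverted output], M5=0, M6=1 → 1 — eliminated
Only M4 stuck-at-0 reproduces the observed 0.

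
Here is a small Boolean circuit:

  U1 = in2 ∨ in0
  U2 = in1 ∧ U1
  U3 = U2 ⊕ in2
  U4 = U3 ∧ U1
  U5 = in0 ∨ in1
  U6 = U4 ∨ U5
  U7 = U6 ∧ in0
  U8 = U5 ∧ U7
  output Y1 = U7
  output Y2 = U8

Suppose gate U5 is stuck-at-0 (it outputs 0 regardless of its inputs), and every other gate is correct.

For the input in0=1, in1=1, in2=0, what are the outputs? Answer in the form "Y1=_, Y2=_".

Y1=1, Y2=0

Propagate with U5 forced: U1=1, U2=1, U3=1, U4=1, U5=0 [stuck-at-0], U6=1, U7=1, U8=0.
So the outputs are Y1=1, Y2=0. (Without the fault they would be Y1=1, Y2=1.)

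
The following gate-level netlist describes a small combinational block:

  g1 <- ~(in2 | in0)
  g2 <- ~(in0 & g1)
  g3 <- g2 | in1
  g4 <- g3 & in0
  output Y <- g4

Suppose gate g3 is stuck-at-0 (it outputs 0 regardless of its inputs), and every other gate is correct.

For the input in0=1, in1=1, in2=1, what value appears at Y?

0

Propagate with g3 forced: g1=0, g2=1, g3=0 [stuck-at-0], g4=0.
So Y = 0. (Without the fault it would be 1.)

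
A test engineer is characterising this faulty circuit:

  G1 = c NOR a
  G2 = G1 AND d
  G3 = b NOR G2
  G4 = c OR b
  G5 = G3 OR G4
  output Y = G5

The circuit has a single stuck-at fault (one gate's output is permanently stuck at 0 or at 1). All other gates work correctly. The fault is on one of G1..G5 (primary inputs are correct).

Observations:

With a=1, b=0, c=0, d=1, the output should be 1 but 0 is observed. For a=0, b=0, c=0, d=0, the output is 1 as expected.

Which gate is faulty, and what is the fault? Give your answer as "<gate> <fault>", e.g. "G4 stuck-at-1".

G1 stuck-at-1

Fault-free values for test 1 (a=1, b=0, c=0, d=1): G1=0, G2=0, G3=1, G4=0, G5=1, giving Y=1. Observed 0.
Test 1: faults giving observed 0 are {G1 stuck-at-1, G2 stuck-at-1, G3 stuck-at-0, G5 stuck-at-0}.
Test 2 (a=0, b=0, c=0, d=0): fault-free G1=1, G2=0, G3=1, G4=0, G5=1 → 1; observed 1. Eliminates G2 stuck-at-1, G3 stuck-at-0, G5 stuck-at-0.
Only G1 stuck-at-1 is consistent with every test.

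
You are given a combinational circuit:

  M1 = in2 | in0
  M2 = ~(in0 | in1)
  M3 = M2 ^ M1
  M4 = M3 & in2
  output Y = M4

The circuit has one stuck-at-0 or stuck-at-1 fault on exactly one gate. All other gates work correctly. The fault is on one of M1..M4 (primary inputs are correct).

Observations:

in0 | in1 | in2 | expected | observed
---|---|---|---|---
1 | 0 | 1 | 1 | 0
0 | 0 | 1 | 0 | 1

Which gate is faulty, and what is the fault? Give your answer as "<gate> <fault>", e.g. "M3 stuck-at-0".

M1 stuck-at-0

Fault-free values for test 1 (in0=1, in1=0, in2=1): M1=1, M2=0, M3=1, M4=1, giving Y=1. Observed 0.
Test 1: faults giving observed 0 are {M1 stuck-at-0, M2 stuck-at-1, M3 stuck-at-0, M4 stuck-at-0}.
Test 2 (in0=0, in1=0, in2=1): fault-free M1=1, M2=1, M3=0, M4=0 → 0; observed 1. Eliminates M2 stuck-at-1, M3 stuck-at-0, M4 stuck-at-0.
Only M1 stuck-at-0 is consistent with every test.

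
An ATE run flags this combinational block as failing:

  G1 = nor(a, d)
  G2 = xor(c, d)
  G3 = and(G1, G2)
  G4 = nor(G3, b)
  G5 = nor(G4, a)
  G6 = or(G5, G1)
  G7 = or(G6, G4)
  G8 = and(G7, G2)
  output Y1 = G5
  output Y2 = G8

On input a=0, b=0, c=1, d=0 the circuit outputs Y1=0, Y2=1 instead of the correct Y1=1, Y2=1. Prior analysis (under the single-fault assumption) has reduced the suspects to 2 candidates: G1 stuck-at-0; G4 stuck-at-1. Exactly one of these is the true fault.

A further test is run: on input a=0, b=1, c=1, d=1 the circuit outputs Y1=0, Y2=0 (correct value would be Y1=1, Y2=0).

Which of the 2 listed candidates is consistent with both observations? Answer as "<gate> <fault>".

Evaluate each candidate on input a=0, b=1, c=1, d=1:
  G1 stuck-at-0: G1=0 [stuck-at-0], G2=0, G3=0, G4=0, G5=1, G6=1, G7=1, G8=0 → Y1=1, Y2=0 — eliminated
  G4 stuck-at-1: G1=0, G2=0, G3=0, G4=1 [stuck-at-1], G5=0, G6=0, G7=1, G8=0 → Y1=0, Y2=0 — matches
Only G4 stuck-at-1 reproduces the observed Y1=0, Y2=0.

G4 stuck-at-1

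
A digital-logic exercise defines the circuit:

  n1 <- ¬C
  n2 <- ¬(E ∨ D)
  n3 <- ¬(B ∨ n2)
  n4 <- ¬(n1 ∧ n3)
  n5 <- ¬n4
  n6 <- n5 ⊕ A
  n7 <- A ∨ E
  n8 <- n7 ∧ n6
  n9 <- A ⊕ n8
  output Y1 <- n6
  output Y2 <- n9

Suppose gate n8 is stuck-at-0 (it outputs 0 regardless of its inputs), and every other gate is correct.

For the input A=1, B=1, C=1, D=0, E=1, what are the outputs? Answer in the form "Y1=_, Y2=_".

Y1=1, Y2=1

Propagate with n8 forced: n1=0, n2=0, n3=0, n4=1, n5=0, n6=1, n7=1, n8=0 [stuck-at-0], n9=1.
So the outputs are Y1=1, Y2=1. (Without the fault they would be Y1=1, Y2=0.)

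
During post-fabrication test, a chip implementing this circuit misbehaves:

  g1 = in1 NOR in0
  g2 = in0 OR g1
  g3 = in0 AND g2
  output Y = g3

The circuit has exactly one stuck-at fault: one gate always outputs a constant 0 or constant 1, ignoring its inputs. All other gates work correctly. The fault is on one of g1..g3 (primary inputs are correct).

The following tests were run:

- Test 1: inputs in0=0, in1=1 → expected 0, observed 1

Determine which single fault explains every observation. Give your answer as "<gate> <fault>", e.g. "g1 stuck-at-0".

g3 stuck-at-1

Fault-free values for test 1 (in0=0, in1=1): g1=0, g2=0, g3=0, giving Y=0. Observed 1.
Test 1: faults giving observed 1 are {g3 stuck-at-1}.
Only g3 stuck-at-1 is consistent with every test.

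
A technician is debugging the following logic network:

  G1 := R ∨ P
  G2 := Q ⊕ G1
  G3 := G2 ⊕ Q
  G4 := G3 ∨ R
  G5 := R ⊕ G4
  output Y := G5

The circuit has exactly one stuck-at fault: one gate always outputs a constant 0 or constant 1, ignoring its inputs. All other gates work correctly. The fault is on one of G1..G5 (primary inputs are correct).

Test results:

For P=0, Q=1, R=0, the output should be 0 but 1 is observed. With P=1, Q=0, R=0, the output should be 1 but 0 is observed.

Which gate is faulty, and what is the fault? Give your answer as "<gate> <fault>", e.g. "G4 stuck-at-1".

G2 stuck-at-0

Fault-free values for test 1 (P=0, Q=1, R=0): G1=0, G2=1, G3=0, G4=0, G5=0, giving Y=0. Observed 1.
Test 1: faults giving observed 1 are {G1 stuck-at-1, G2 stuck-at-0, G3 stuck-at-1, G4 stuck-at-1, G5 stuck-at-1}.
Test 2 (P=1, Q=0, R=0): fault-free G1=1, G2=1, G3=1, G4=1, G5=1 → 1; observed 0. Eliminates G1 stuck-at-1, G3 stuck-at-1, G4 stuck-at-1, G5 stuck-at-1.
Only G2 stuck-at-0 is consistent with every test.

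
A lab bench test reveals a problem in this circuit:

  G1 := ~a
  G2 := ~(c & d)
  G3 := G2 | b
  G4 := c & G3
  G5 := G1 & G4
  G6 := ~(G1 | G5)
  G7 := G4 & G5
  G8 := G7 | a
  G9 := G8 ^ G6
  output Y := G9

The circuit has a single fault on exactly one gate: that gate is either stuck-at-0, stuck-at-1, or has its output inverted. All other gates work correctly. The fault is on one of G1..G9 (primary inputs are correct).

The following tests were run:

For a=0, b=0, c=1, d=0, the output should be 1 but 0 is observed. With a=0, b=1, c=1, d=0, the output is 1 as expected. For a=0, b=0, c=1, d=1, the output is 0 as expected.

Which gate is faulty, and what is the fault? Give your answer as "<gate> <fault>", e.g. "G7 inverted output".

G2 stuck-at-0

Fault-free values for test 1 (a=0, b=0, c=1, d=0): G1=1, G2=1, G3=1, G4=1, G5=1, G6=0, G7=1, G8=1, G9=1, giving Y=1. Observed 0.
Test 1: faults giving observed 0 are {G2 stuck-at-0, G2 inverted output, G3 stuck-at-0, G3 inverted output, G4 stuck-at-0, G4 inverted output, G5 stuck-at-0, G5 inverted output, G6 stuck-at-1, G6 inverted output, G7 stuck-at-0, G7 inverted output, G8 stuck-at-0, G8 inverted output, G9 stuck-at-0, G9 inverted output}.
Test 2 (a=0, b=1, c=1, d=0): fault-free G1=1, G2=1, G3=1, G4=1, G5=1, G6=0, G7=1, G8=1, G9=1 → 1; observed 1. Eliminates G3 stuck-at-0, G3 inverted output, G4 stuck-at-0, G4 inverted output, G5 stuck-at-0, G5 inverted output, G6 stuck-at-1, G6 inverted output, G7 stuck-at-0, G7 inverted output, G8 stuck-at-0, G8 inverted output, G9 stuck-at-0, G9 inverted output.
Test 3 (a=0, b=0, c=1, d=1): fault-free G1=1, G2=0, G3=0, G4=0, G5=0, G6=0, G7=0, G8=0, G9=0 → 0; observed 0. Eliminates G2 inverted output.
Only G2 stuck-at-0 is consistent with every test.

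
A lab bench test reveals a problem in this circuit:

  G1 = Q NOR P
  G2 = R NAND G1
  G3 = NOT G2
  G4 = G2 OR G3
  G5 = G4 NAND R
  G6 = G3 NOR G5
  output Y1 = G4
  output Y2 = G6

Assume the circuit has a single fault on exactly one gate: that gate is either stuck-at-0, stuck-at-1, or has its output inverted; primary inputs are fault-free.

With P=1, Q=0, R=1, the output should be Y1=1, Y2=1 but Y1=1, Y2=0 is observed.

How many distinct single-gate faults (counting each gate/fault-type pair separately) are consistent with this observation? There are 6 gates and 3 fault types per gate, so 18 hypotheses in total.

Fault-free: G1=0, G2=1, G3=0, G4=1, G5=0, G6=1 → Y1=1, Y2=1. Observed Y1=1, Y2=0.
  G1: stuck-at-1, inverted output ✓; others ✗
  G2: stuck-at-0, inverted output ✓; others ✗
  G3: stuck-at-1, inverted output ✓; others ✗
  G4: none of the 3 fault types match ✗
  G5: stuck-at-1, inverted output ✓; others ✗
  G6: stuck-at-0, inverted output ✓; others ✗
Consistent faults: {G1 stuck-at-1, G1 inverted output, G2 stuck-at-0, G2 inverted output, G3 stuck-at-1, G3 inverted output, G5 stuck-at-1, G5 inverted output, G6 stuck-at-0, G6 inverted output} — 10 in all.

10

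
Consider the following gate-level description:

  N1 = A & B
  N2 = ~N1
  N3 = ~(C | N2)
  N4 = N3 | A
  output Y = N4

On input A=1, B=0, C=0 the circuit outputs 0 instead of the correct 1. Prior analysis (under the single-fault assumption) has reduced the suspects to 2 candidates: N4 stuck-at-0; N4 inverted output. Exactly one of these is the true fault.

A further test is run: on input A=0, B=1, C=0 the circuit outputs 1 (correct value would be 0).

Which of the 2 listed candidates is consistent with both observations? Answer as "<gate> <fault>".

N4 inverted output

Evaluate each candidate on input A=0, B=1, C=0:
  N4 stuck-at-0: N1=0, N2=1, N3=0, N4=0 [stuck-at-0] → 0 — eliminated
  N4 inverted output: N1=0, N2=1, N3=0, N4=1 [inverted output] → 1 — matches
Only N4 inverted output reproduces the observed 1.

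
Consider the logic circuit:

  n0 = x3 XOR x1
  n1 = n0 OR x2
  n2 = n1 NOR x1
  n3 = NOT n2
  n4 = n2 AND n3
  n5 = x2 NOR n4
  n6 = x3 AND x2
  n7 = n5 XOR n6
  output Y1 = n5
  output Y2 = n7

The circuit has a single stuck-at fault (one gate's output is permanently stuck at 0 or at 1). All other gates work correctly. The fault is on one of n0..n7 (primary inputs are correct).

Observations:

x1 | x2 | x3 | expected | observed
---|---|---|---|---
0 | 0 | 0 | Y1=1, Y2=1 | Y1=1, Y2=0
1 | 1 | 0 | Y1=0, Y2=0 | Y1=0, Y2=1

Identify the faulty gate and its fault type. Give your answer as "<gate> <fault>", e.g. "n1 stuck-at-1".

Fault-free values for test 1 (x1=0, x2=0, x3=0): n0=0, n1=0, n2=1, n3=0, n4=0, n5=1, n6=0, n7=1, giving Y1=1, Y2=1. Observed Y1=1, Y2=0.
Test 1: faults giving observed Y1=1, Y2=0 are {n6 stuck-at-1, n7 stuck-at-0}.
Test 2 (x1=1, x2=1, x3=0): fault-free n0=1, n1=1, n2=0, n3=1, n4=0, n5=0, n6=0, n7=0 → Y1=0, Y2=0; observed Y1=0, Y2=1. Eliminates n7 stuck-at-0.
Only n6 stuck-at-1 is consistent with every test.

n6 stuck-at-1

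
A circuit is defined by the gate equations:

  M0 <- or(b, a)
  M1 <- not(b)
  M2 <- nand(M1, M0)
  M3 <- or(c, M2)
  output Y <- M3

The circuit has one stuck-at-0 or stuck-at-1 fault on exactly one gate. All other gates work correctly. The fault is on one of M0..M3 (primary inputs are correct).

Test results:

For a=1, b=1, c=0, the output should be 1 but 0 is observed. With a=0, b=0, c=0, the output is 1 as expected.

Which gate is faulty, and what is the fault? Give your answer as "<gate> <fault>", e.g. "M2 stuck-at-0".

Fault-free values for test 1 (a=1, b=1, c=0): M0=1, M1=0, M2=1, M3=1, giving Y=1. Observed 0.
Test 1: faults giving observed 0 are {M1 stuck-at-1, M2 stuck-at-0, M3 stuck-at-0}.
Test 2 (a=0, b=0, c=0): fault-free M0=0, M1=1, M2=1, M3=1 → 1; observed 1. Eliminates M2 stuck-at-0, M3 stuck-at-0.
Only M1 stuck-at-1 is consistent with every test.

M1 stuck-at-1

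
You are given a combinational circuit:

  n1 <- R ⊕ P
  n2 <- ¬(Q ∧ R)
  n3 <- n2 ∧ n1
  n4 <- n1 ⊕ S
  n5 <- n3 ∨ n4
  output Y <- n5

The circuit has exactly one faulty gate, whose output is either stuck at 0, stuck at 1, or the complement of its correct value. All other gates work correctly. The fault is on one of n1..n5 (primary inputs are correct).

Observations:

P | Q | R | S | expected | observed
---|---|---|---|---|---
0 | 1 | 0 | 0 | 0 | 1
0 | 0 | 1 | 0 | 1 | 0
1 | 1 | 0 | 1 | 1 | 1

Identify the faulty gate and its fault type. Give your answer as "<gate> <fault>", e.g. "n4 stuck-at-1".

n1 inverted output

Fault-free values for test 1 (P=0, Q=1, R=0, S=0): n1=0, n2=1, n3=0, n4=0, n5=0, giving Y=0. Observed 1.
Test 1: faults giving observed 1 are {n1 stuck-at-1, n1 inverted output, n3 stuck-at-1, n3 inverted output, n4 stuck-at-1, n4 inverted output, n5 stuck-at-1, n5 inverted output}.
Test 2 (P=0, Q=0, R=1, S=0): fault-free n1=1, n2=1, n3=1, n4=1, n5=1 → 1; observed 0. Eliminates n1 stuck-at-1, n3 stuck-at-1, n3 inverted output, n4 stuck-at-1, n4 inverted output, n5 stuck-at-1.
Test 3 (P=1, Q=1, R=0, S=1): fault-free n1=1, n2=1, n3=1, n4=0, n5=1 → 1; observed 1. Eliminates n5 inverted output.
Only n1 inverted output is consistent with every test.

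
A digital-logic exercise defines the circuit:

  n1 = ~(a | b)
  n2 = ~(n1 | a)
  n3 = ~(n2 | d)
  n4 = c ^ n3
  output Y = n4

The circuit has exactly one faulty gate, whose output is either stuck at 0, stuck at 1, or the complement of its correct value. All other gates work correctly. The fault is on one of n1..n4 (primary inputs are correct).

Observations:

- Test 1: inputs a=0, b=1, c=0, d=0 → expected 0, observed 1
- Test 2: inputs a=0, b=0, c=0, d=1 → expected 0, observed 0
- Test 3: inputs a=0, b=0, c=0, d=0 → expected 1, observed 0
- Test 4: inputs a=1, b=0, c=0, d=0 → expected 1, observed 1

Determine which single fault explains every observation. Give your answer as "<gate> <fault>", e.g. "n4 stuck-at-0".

Fault-free values for test 1 (a=0, b=1, c=0, d=0): n1=0, n2=1, n3=0, n4=0, giving Y=0. Observed 1.
Test 1: faults giving observed 1 are {n1 stuck-at-1, n1 inverted output, n2 stuck-at-0, n2 inverted output, n3 stuck-at-1, n3 inverted output, n4 stuck-at-1, n4 inverted output}.
Test 2 (a=0, b=0, c=0, d=1): fault-free n1=1, n2=0, n3=0, n4=0 → 0; observed 0. Eliminates n3 stuck-at-1, n3 inverted output, n4 stuck-at-1, n4 inverted output.
Test 3 (a=0, b=0, c=0, d=0): fault-free n1=1, n2=0, n3=1, n4=1 → 1; observed 0. Eliminates n1 stuck-at-1, n2 stuck-at-0.
Test 4 (a=1, b=0, c=0, d=0): fault-free n1=0, n2=0, n3=1, n4=1 → 1; observed 1. Eliminates n2 inverted output.
Only n1 inverted output is consistent with every test.

n1 inverted output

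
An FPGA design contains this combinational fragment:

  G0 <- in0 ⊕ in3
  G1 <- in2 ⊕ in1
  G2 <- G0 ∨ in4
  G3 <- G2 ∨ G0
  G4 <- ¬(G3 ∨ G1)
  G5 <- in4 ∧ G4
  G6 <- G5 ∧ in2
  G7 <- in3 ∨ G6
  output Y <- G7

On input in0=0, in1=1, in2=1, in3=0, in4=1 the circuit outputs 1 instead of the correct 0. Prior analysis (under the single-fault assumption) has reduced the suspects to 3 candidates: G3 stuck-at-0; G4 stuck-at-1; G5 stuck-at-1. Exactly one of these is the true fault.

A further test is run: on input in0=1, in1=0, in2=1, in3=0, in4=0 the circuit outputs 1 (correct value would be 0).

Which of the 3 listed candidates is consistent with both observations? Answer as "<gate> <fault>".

Evaluate each candidate on input in0=1, in1=0, in2=1, in3=0, in4=0:
  G3 stuck-at-0: G0=1, G1=1, G2=1, G3=0 [stuck-at-0], G4=0, G5=0, G6=0, G7=0 → 0 — eliminated
  G4 stuck-at-1: G0=1, G1=1, G2=1, G3=1, G4=1 [stuck-at-1], G5=0, G6=0, G7=0 → 0 — eliminated
  G5 stuck-at-1: G0=1, G1=1, G2=1, G3=1, G4=0, G5=1 [stuck-at-1], G6=1, G7=1 → 1 — matches
Only G5 stuck-at-1 reproduces the observed 1.

G5 stuck-at-1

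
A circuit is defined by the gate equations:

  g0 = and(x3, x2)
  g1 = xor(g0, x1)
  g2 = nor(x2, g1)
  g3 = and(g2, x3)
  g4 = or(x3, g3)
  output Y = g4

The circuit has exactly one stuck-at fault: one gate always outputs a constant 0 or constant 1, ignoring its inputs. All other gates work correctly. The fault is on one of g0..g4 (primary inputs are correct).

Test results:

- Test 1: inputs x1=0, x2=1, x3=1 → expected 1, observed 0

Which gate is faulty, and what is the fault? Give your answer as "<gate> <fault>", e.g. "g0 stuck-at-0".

g4 stuck-at-0

Fault-free values for test 1 (x1=0, x2=1, x3=1): g0=1, g1=1, g2=0, g3=0, g4=1, giving Y=1. Observed 0.
Test 1: faults giving observed 0 are {g4 stuck-at-0}.
Only g4 stuck-at-0 is consistent with every test.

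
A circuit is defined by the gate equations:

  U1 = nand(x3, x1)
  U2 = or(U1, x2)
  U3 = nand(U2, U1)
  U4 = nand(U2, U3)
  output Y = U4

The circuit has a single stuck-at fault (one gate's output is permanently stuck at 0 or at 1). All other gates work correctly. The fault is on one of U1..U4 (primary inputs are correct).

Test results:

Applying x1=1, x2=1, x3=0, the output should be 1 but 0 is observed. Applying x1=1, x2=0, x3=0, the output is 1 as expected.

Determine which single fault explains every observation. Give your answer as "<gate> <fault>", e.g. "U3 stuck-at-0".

Fault-free values for test 1 (x1=1, x2=1, x3=0): U1=1, U2=1, U3=0, U4=1, giving Y=1. Observed 0.
Test 1: faults giving observed 0 are {U1 stuck-at-0, U3 stuck-at-1, U4 stuck-at-0}.
Test 2 (x1=1, x2=0, x3=0): fault-free U1=1, U2=1, U3=0, U4=1 → 1; observed 1. Eliminates U3 stuck-at-1, U4 stuck-at-0.
Only U1 stuck-at-0 is consistent with every test.

U1 stuck-at-0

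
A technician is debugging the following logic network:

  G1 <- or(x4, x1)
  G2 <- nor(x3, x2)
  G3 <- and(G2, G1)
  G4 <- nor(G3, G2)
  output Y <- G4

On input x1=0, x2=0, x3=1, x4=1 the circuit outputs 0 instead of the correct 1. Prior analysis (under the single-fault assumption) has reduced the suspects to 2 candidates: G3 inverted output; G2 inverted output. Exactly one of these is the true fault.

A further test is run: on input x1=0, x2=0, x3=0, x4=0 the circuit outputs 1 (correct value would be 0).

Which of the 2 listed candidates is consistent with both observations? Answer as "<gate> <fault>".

G2 inverted output

Evaluate each candidate on input x1=0, x2=0, x3=0, x4=0:
  G3 inverted output: G1=0, G2=1, G3=1 [inverted output], G4=0 → 0 — eliminated
  G2 inverted output: G1=0, G2=0 [inverted output], G3=0, G4=1 → 1 — matches
Only G2 inverted output reproduces the observed 1.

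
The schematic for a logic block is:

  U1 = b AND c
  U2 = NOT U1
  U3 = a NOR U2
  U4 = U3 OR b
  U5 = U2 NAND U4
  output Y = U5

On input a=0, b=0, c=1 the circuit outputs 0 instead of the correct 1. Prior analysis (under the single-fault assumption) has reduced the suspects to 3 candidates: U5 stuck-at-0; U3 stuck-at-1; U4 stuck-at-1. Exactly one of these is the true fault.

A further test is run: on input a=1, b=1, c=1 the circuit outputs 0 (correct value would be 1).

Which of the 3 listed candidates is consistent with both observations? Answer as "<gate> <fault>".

Evaluate each candidate on input a=1, b=1, c=1:
  U5 stuck-at-0: U1=1, U2=0, U3=0, U4=1, U5=0 [stuck-at-0] → 0 — matches
  U3 stuck-at-1: U1=1, U2=0, U3=1 [stuck-at-1], U4=1, U5=1 → 1 — eliminated
  U4 stuck-at-1: U1=1, U2=0, U3=0, U4=1 [stuck-at-1], U5=1 → 1 — eliminated
Only U5 stuck-at-0 reproduces the observed 0.

U5 stuck-at-0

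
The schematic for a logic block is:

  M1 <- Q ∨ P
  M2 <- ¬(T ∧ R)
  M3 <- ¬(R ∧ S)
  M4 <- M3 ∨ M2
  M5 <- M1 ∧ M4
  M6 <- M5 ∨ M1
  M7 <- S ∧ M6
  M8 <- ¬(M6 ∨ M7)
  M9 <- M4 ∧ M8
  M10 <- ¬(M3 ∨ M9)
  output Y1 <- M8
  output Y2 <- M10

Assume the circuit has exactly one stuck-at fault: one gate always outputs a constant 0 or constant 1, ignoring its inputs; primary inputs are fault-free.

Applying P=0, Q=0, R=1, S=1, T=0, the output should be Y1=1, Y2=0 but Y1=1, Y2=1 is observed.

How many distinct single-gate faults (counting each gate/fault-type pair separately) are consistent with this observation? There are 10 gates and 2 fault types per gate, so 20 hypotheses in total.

4

Fault-free: M1=0, M2=1, M3=0, M4=1, M5=0, M6=0, M7=0, M8=1, M9=1, M10=0 → Y1=1, Y2=0. Observed Y1=1, Y2=1.
  M1: none of the 2 fault types match ✗
  M2: stuck-at-0 ✓; others ✗
  M3: none of the 2 fault types match ✗
  M4: stuck-at-0 ✓; others ✗
  M5: none of the 2 fault types match ✗
  M6: none of the 2 fault types match ✗
  M7: none of the 2 fault types match ✗
  M8: none of the 2 fault types match ✗
  M9: stuck-at-0 ✓; others ✗
  M10: stuck-at-1 ✓; others ✗
Consistent faults: {M2 stuck-at-0, M4 stuck-at-0, M9 stuck-at-0, M10 stuck-at-1} — 4 in all.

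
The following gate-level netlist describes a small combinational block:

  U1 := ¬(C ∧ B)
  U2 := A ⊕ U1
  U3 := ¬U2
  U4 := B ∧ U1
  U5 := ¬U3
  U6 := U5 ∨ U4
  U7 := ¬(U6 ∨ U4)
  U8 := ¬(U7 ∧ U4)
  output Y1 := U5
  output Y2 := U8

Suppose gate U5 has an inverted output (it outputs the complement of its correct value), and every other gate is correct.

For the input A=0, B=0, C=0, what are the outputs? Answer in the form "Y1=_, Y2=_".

Propagate with U5 forced: U1=1, U2=1, U3=0, U4=0, U5=0 [inverted output], U6=0, U7=1, U8=1.
So the outputs are Y1=0, Y2=1. (Without the fault they would be Y1=1, Y2=1.)

Y1=0, Y2=1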